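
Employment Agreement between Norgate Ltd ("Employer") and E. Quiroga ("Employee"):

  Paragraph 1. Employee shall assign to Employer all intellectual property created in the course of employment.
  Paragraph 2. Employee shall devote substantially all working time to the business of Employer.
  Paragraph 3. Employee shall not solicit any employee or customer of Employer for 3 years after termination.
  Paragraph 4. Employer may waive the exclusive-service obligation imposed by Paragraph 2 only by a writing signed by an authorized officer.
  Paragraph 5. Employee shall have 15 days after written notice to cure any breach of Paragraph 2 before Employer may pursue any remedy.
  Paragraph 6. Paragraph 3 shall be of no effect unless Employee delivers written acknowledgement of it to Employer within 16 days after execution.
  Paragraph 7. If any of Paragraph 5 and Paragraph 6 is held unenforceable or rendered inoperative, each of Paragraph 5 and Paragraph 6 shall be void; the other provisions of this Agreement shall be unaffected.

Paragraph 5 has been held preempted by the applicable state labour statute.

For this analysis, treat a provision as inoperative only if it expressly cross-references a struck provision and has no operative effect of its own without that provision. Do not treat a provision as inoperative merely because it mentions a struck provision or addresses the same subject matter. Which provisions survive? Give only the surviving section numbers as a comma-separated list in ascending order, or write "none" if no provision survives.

1, 2, 3, 4, 7

Paragraph 5 is struck. No other provision's operative terms depend on Paragraph 5. Paragraph 7 declares Paragraph 5 and Paragraph 6 mutually dependent; since one of them has fallen, all of them are of no effect. That brings down Paragraph 6 as well. The remainder continues in force under Paragraph 7. The provisions still in force are Paragraph 1, Paragraph 2, Paragraph 3, Paragraph 4, and Paragraph 7.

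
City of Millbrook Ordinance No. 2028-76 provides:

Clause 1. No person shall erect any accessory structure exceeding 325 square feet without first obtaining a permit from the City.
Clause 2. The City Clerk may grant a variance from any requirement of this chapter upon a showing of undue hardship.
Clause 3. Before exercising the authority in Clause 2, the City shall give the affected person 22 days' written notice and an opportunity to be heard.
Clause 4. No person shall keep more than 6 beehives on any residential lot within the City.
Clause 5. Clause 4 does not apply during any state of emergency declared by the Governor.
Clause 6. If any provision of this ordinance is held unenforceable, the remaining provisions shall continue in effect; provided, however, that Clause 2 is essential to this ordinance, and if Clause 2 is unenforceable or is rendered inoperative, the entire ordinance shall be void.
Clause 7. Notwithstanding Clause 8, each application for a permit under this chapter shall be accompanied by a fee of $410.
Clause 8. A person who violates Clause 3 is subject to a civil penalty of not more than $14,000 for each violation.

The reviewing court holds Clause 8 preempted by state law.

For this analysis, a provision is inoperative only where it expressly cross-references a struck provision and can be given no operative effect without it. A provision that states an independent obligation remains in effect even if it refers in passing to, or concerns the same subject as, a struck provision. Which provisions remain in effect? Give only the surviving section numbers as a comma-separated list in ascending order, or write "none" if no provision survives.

Clause 8 is struck. Clause 7 mentions Clause 8 but its own obligation stands independently of Clause 8, so Clause 7 is not affected. No other provision's operative terms depend on Clause 8. Clause 6 makes Clause 2 an essential term, but Clause 2 is unaffected, so the severability proviso in Clause 6 preserves the remaining provisions. The provisions still in force are Clause 1, Clause 2, Clause 3, Clause 4, Clause 5, Clause 6, and Clause 7.

1, 2, 3, 4, 5, 6, 7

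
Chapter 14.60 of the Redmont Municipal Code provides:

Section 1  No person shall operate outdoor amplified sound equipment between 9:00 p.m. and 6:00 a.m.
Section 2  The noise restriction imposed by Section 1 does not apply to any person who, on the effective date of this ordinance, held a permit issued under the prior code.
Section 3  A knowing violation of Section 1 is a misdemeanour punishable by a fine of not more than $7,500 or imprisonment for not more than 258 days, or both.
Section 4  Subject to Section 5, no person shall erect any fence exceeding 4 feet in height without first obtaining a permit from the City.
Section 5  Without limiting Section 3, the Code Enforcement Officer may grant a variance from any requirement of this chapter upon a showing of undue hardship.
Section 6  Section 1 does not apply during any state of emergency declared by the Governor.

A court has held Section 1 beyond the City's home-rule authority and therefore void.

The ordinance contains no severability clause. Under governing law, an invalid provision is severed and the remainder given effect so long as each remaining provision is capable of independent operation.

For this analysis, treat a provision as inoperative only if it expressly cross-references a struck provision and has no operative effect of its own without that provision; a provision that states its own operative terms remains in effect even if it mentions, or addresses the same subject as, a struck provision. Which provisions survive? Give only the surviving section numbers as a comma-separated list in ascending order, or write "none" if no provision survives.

Section 1 is struck. Section 2 operates only by reference to Section 1, so it falls with Section 1. Section 3 merely fixes the criminal penalty for violating Section 1; with Section 1 gone it has nothing to operate on and falls away. Section 6 has no operative effect of its own apart from Section 1 and is therefore inoperative. Section 5 mentions Section 3 but its own obligation stands independently of Section 3, so Section 5 is not affected. With no severability clause, the stated default rule severs what cannot stand and enforces each remaining provision that can operate on its own. That leaves Section 4 and Section 5 in effect.

4, 5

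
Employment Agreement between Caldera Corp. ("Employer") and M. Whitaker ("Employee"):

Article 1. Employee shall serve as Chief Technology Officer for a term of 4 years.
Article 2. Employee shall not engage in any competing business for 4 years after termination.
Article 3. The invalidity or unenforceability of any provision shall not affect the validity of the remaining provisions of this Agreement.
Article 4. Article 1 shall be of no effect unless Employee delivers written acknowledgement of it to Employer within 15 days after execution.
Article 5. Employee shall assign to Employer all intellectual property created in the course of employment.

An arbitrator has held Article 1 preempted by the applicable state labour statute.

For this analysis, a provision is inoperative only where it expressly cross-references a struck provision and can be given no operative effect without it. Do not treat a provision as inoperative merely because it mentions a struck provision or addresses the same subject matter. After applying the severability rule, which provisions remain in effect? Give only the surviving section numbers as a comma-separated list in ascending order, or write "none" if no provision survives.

Article 1 is struck. Article 4 merely fixes the acknowledgement condition for Article 1; with Article 1 gone it has nothing to operate on and falls away. Article 3 is a severability clause and preserves every provision that can still be given independent effect. That leaves Article 2, Article 3, and Article 5 in effect.

2, 3, 5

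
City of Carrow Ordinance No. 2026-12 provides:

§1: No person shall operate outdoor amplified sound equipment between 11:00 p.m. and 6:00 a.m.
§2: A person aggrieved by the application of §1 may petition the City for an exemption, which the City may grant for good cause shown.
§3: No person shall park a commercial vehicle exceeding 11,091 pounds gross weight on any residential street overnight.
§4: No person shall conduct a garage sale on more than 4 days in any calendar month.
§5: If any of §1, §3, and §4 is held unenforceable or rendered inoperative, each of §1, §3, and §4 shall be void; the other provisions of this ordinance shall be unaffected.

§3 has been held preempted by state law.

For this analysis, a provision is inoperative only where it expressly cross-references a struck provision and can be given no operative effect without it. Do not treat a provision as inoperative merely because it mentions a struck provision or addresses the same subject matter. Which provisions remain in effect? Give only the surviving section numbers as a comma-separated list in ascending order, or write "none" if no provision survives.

§3 is struck. Nothing else in the ordinance is defined by reference to §3. §5 declares §1, §3, and §4 mutually dependent; since one of them has fallen, all of them are of no effect. That brings down §1 and §4 as well. §2 in turn depends solely on a provision now struck and likewise falls. The remainder continues in force under §5. Only §5 remains in effect.

5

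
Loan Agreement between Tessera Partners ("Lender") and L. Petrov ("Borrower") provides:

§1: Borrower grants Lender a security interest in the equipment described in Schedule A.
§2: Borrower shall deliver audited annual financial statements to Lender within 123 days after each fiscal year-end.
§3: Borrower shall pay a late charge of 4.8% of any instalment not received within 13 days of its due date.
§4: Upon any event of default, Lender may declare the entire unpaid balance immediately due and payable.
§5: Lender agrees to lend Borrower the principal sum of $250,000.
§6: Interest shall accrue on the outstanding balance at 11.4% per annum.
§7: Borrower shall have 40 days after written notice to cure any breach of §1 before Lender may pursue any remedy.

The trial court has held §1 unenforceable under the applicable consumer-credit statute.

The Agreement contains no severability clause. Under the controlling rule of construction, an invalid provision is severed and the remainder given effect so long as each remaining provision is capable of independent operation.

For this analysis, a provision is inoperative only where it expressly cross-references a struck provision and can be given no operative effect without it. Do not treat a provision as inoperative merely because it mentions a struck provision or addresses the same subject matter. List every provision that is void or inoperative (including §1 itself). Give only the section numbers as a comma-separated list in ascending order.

1, 7

§1 is struck. §7 operates only by reference to §1, so it falls with §1. With no severability clause, the stated default rule severs what cannot stand and enforces each remaining provision that can operate on its own. The provisions still in force are §2, §3, §4, §5, and §6.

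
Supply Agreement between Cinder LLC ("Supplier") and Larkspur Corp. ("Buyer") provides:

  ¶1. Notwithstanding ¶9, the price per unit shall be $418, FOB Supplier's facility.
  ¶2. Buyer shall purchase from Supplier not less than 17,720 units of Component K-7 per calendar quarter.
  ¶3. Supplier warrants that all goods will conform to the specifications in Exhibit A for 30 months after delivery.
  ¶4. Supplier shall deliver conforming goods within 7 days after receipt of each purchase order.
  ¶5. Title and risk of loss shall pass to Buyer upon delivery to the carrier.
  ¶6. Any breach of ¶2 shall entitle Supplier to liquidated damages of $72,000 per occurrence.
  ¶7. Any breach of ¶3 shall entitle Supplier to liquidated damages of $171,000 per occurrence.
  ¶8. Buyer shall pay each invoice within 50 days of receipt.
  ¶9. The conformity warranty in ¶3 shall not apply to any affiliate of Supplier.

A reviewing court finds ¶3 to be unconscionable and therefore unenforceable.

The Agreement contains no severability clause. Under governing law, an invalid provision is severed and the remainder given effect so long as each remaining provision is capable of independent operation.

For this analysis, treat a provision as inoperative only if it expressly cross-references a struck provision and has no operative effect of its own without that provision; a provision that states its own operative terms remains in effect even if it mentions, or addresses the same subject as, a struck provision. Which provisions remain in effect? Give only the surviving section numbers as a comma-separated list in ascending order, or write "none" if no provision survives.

¶3 is struck. ¶7 operates only by reference to ¶3, so it falls with ¶3. The whole of ¶9 is the carve-out from the conformity warranty, defined by reference to ¶3, so ¶9 cannot stand once ¶3 is removed. Although ¶1 refers to ¶9, its operative terms do not depend on ¶9, so it remains in effect. With no severability clause, the stated default rule severs what cannot stand and enforces each remaining provision that can operate on its own. ¶1, ¶2, ¶4, ¶5, ¶6, and ¶8 remain in effect.

1, 2, 4, 5, 6, 8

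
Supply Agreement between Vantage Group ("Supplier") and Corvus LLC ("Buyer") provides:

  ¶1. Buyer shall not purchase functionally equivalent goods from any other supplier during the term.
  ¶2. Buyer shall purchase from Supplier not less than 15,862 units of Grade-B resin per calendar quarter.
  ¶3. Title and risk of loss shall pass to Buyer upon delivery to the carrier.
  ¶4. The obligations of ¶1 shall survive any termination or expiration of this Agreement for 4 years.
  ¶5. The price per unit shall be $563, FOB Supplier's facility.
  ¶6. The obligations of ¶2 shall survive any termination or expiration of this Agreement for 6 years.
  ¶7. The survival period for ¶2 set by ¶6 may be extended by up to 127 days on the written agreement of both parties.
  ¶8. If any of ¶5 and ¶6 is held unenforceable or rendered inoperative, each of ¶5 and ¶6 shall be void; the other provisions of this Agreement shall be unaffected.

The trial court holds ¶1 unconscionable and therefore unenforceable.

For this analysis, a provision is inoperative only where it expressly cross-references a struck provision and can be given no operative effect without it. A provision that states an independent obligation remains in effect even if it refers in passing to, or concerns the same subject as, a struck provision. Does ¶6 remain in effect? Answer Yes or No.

¶1 is struck. ¶4 merely fixes the survival period for ¶1; with ¶1 gone it has nothing to operate on and falls away. ¶8 ties ¶5 and ¶6 together, but none of those is affected here; the remaining provisions continue in force under ¶8. ¶2, ¶3, ¶5, ¶6, ¶7, and ¶8 remain in effect. ¶6 is among the surviving provisions, so the answer is yes.

Yes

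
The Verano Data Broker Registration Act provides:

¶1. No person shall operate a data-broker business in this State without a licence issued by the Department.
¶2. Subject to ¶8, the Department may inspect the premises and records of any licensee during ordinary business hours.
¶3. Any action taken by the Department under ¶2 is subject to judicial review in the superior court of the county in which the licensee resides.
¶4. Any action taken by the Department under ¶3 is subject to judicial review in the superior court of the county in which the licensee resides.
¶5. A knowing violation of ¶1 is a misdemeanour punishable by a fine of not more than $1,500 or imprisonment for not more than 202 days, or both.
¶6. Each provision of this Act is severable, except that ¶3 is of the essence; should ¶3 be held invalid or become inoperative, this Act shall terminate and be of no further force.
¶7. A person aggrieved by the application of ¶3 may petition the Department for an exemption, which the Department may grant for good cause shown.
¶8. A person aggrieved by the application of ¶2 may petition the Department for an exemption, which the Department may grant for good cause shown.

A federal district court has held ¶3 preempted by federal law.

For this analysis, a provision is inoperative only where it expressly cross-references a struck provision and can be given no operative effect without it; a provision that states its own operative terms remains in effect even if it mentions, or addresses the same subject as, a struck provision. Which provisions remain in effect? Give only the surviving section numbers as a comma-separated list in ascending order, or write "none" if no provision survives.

none

¶3 is struck. ¶4 has no operative effect of its own apart from ¶3 and is therefore inoperative. The only function of ¶7 is the exemption procedure for ¶3, so it cannot stand once ¶3 is removed. ¶6 makes ¶3 an essential term, and ¶3 is the provision held invalid; under ¶6, the entire Act is therefore void. No provision of the Act survives.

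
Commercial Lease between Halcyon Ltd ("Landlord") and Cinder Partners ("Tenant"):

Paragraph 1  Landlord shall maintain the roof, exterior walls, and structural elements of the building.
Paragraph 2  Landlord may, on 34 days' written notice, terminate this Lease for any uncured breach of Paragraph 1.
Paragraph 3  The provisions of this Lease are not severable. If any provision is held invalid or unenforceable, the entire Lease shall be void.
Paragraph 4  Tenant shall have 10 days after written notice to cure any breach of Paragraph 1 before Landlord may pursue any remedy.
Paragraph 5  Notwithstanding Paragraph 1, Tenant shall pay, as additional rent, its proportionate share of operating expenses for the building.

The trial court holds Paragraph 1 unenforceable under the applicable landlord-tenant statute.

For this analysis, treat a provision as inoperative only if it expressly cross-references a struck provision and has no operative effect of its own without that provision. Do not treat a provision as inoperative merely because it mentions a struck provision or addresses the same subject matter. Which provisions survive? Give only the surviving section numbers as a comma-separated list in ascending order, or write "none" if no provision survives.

Paragraph 1 is struck. The only function of Paragraph 2 is the termination right for breach of Paragraph 1, so it cannot stand once Paragraph 1 is removed. Paragraph 4 merely fixes the cure period for breach of Paragraph 1; with Paragraph 1 gone it has nothing to operate on and falls away. Paragraph 3 provides that the Lease is not severable, so the invalidity of any one provision voids the entire Lease. No provision of the Lease survives.

none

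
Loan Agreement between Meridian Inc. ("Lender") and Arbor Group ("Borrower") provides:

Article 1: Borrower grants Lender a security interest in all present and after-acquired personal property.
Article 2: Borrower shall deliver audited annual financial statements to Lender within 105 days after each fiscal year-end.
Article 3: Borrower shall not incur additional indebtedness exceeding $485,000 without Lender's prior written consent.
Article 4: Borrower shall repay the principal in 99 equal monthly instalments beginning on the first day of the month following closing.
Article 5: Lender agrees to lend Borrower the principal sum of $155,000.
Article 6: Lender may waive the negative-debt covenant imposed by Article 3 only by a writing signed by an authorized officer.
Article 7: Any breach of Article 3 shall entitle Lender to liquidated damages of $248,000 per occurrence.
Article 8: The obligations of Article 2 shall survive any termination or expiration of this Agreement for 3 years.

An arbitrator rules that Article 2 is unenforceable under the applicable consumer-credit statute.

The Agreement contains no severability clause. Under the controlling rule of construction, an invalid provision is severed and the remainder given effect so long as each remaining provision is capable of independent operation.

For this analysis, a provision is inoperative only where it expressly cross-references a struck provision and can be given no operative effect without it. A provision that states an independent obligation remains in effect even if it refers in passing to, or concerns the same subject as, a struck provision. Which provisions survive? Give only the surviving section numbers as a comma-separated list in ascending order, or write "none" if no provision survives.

Article 2 is struck. Article 8 merely fixes the survival period for Article 2; with Article 2 gone it has nothing to operate on and falls away. With no severability clause, the stated default rule severs what cannot stand and enforces each remaining provision that can operate on its own. The provisions still in force are Article 1, Article 3, Article 4, Article 5, Article 6, and Article 7.

1, 3, 4, 5, 6, 7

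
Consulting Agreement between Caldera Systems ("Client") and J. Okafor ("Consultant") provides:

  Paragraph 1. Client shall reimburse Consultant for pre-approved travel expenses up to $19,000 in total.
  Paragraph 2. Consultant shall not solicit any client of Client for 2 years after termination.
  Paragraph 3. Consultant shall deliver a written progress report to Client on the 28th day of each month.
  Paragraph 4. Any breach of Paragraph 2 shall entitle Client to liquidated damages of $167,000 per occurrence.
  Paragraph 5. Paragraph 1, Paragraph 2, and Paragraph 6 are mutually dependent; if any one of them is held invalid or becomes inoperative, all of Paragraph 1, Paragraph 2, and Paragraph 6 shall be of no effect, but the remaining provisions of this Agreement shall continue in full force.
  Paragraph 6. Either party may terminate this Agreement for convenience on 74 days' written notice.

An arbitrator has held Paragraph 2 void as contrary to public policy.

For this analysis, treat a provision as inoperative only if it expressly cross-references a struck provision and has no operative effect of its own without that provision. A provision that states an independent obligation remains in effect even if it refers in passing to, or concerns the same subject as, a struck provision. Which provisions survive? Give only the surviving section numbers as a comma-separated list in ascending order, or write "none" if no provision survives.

3, 5

Paragraph 2 is struck. Paragraph 4 has no operative effect of its own apart from Paragraph 2 and is therefore inoperative. Paragraph 5 declares Paragraph 1, Paragraph 2, and Paragraph 6 mutually dependent; since one of them has fallen, all of them are of no effect. That brings down Paragraph 1 and Paragraph 6 as well. The remainder continues in force under Paragraph 5. That leaves Paragraph 3 and Paragraph 5 in effect.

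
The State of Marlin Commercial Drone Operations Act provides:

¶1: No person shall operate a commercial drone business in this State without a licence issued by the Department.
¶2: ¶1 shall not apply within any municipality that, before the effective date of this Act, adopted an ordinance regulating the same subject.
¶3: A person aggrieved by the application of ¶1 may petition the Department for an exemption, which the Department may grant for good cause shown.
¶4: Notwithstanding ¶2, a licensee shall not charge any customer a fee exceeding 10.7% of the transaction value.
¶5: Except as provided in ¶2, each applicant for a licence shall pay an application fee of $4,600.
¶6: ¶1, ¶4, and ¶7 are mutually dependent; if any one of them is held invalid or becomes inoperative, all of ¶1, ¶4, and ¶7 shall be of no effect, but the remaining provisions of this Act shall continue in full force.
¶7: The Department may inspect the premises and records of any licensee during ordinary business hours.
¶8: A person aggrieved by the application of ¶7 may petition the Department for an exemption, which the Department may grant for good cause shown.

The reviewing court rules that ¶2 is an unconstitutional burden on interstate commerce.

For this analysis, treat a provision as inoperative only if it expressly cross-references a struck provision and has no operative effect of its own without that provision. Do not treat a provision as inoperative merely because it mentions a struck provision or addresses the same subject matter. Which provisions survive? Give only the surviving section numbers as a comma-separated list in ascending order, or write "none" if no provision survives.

¶2 is struck. ¶4 mentions ¶2 but its own obligation stands independently of ¶2, so ¶4 is not affected. ¶5 mentions ¶2 but its own obligation stands independently of ¶2, so ¶5 is not affected. No other provision's operative terms depend on ¶2. ¶6 ties ¶1, ¶4, and ¶7 together, but none of those is affected here; the remaining provisions continue in force under ¶6. The provisions still in force are ¶1, ¶3, ¶4, ¶5, ¶6, ¶7, and ¶8.

1, 3, 4, 5, 6, 7, 8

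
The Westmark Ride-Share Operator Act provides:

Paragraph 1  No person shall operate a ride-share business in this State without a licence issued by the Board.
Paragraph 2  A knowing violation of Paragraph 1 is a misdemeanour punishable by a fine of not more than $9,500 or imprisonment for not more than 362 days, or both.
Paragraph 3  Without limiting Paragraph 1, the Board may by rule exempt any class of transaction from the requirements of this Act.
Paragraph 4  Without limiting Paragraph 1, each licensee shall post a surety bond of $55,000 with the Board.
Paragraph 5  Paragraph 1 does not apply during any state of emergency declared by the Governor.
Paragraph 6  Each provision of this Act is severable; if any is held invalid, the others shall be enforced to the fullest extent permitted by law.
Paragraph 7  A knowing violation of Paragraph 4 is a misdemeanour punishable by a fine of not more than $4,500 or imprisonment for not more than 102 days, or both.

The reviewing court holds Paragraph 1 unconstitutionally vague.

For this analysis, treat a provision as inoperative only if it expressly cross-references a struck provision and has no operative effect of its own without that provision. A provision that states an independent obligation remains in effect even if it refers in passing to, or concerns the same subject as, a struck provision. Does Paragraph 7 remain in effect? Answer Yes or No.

Yes

Paragraph 1 is struck. Paragraph 2 operates only by reference to Paragraph 1, so it falls with Paragraph 1. Paragraph 5 operates only by reference to Paragraph 1, so it falls with Paragraph 1. Paragraph 3 mentions Paragraph 1 but its own obligation stands independently of Paragraph 1, so Paragraph 3 is not affected. Paragraph 4 mentions Paragraph 1 but its own obligation stands independently of Paragraph 1, so Paragraph 4 is not affected. Paragraph 6 is a severability clause and preserves every provision that can still be given independent effect. That leaves Paragraph 3, Paragraph 4, Paragraph 6, and Paragraph 7 in effect. Paragraph 7 is among the surviving provisions, so the answer is yes.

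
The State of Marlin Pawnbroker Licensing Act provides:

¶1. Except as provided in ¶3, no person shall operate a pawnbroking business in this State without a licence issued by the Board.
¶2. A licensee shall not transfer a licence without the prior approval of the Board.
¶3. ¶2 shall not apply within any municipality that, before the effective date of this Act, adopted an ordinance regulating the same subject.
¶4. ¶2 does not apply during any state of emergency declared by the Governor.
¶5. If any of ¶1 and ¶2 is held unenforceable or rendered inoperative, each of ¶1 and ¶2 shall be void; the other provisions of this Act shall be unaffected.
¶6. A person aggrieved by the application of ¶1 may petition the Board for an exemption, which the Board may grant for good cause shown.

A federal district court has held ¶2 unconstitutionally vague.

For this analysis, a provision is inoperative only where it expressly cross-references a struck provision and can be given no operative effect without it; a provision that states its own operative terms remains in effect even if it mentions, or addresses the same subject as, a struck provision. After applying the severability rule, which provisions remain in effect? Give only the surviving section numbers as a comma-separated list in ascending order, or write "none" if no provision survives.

5

¶2 is struck. ¶3 operates only by reference to ¶2, so it falls with ¶2. The only function of ¶4 is the emergency suspension of ¶2, so it cannot stand once ¶2 is removed. ¶5 declares ¶1 and ¶2 mutually dependent; since one of them has fallen, all of them are of no effect. That brings down ¶1 as well. ¶6 in turn depends solely on a provision now struck and likewise falls. The remainder continues in force under ¶5. Only ¶5 remains in effect.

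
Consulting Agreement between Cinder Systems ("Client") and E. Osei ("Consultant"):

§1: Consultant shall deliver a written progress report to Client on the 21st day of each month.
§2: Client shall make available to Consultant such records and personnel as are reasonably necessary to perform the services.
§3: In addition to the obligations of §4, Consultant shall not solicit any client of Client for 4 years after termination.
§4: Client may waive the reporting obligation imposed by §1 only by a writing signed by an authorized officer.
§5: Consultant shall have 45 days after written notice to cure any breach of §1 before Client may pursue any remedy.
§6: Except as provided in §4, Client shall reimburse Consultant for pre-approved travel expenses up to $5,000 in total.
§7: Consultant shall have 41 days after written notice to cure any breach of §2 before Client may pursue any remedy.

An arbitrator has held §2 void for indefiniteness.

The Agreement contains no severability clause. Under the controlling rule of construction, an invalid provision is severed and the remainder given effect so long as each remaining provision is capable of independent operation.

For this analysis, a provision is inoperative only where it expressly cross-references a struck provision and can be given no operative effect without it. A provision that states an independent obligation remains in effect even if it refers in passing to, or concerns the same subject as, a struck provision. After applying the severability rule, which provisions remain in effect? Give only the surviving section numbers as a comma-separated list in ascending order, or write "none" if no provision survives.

§2 is struck. §7 has no operative effect of its own apart from §2 and is therefore inoperative. Under the stated default rule, only provisions that cannot operate independently fall away; the rest are enforced. The provisions still in force are §1, §3, §4, §5, and §6.

1, 3, 4, 5, 6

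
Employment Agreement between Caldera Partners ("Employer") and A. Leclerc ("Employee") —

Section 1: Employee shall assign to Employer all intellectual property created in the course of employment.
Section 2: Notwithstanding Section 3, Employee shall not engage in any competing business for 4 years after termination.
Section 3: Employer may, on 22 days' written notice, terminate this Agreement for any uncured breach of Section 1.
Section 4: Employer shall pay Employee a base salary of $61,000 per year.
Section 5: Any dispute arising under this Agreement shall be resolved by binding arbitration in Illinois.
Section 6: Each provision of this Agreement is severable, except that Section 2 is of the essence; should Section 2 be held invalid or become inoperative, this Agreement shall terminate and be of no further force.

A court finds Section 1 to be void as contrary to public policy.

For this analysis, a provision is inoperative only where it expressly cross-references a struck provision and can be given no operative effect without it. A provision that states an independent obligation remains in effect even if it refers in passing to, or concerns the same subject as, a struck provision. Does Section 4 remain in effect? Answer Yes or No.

Yes

Section 1 is struck. Section 3 has no operative effect of its own apart from Section 1 and is therefore inoperative. Section 2 mentions Section 3 but its own obligation stands independently of Section 3, so Section 2 is not affected. Section 6 makes Section 2 an essential term, but Section 2 is unaffected, so the severability proviso in Section 6 preserves the remaining provisions. Section 2, Section 4, Section 5, and Section 6 remain in effect. Section 4 is among the surviving provisions, so the answer is yes.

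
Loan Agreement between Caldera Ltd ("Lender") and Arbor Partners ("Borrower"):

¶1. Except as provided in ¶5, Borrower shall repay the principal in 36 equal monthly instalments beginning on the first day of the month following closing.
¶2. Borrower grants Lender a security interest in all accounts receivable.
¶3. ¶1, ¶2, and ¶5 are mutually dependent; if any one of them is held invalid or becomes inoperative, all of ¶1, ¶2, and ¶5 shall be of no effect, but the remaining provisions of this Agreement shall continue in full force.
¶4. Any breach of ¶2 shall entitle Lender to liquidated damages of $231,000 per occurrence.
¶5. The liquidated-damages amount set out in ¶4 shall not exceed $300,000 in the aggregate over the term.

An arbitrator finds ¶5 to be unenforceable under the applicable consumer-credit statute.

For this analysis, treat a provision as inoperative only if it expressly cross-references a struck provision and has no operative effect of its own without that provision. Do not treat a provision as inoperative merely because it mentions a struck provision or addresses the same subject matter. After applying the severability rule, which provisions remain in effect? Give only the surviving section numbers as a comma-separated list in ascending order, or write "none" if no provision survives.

3

¶5 is struck. No other provision's operative terms depend on ¶5. ¶3 declares ¶1, ¶2, and ¶5 mutually dependent; since one of them has fallen, all of them are of no effect. That brings down ¶1 and ¶2 as well. ¶4 in turn depends solely on a provision now struck and likewise falls. The remainder continues in force under ¶3. Only ¶3 remains in effect.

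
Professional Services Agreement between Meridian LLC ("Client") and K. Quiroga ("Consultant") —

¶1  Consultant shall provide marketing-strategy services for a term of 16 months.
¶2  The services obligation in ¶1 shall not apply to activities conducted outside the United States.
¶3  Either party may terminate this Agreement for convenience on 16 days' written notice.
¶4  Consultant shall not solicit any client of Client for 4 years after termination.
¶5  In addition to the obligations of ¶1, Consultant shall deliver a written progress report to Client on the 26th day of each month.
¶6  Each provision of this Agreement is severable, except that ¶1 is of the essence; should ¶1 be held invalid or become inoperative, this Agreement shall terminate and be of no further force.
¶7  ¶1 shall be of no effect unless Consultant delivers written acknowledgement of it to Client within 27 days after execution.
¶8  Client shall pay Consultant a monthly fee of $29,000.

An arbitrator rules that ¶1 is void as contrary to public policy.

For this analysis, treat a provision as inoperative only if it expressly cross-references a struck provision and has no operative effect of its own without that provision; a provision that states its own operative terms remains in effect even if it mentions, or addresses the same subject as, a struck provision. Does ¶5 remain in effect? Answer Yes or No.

¶1 is struck. ¶2 does nothing except set the carve-out from the services obligation by reference to ¶1; with ¶1 gone it has no independent effect and is inoperative. ¶7 operates only by reference to ¶1, so it falls with ¶1. ¶6 makes ¶1 an essential term, and ¶1 is the provision held invalid; under ¶6, the entire Agreement is therefore void. No provision of the Agreement survives. ¶5 is among the inoperative provisions, so the answer is no.

No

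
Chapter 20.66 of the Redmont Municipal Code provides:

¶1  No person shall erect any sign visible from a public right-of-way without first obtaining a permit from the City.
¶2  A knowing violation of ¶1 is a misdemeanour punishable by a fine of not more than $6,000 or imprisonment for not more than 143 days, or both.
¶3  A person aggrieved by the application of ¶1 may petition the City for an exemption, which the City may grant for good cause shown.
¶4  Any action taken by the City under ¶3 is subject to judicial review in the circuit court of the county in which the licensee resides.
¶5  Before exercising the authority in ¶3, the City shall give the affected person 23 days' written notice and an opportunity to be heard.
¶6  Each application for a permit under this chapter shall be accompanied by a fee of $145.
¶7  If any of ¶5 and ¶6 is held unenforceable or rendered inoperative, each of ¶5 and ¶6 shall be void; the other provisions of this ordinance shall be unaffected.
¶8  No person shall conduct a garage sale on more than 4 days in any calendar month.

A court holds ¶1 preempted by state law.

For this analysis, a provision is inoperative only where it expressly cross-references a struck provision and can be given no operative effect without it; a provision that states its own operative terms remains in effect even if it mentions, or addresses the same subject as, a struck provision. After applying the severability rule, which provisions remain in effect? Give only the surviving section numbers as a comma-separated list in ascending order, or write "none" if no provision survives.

¶1 is struck. ¶2 has no operative effect of its own apart from ¶1 and is therefore inoperative. ¶3 operates only by reference to ¶1, so it falls with ¶1. ¶4 has no operative effect of its own apart from ¶3 and is therefore inoperative. ¶5 has no operative effect of its own apart from ¶3 and is therefore inoperative. ¶7 declares ¶5 and ¶6 mutually dependent; since one of them has fallen, all of them are of no effect. That brings down ¶6 as well. The remainder continues in force under ¶7. ¶7 and ¶8 remain in effect.

7, 8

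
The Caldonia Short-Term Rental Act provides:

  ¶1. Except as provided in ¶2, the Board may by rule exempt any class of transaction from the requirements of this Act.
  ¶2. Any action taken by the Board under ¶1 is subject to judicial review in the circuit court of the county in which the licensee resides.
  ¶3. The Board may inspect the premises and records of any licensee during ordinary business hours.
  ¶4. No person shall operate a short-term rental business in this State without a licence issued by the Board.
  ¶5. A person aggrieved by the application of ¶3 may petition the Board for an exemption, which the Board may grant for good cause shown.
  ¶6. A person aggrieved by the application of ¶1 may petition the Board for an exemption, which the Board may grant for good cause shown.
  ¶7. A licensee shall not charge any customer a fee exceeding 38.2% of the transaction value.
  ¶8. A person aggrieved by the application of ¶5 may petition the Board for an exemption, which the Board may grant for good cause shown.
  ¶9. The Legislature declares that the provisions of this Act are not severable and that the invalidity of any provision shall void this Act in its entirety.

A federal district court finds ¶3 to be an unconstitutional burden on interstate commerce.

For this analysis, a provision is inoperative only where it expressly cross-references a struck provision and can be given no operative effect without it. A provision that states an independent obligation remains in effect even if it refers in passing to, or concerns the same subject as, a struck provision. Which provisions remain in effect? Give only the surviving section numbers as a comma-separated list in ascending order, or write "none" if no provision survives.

none

¶3 is struck. ¶5 operates only by reference to ¶3, so it falls with ¶3. ¶8 merely fixes the exemption procedure for ¶5; with ¶5 gone it has nothing to operate on and falls away. ¶9 provides that the Act is not severable, so the invalidity of any one provision voids the entire Act. No provision of the Act survives.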